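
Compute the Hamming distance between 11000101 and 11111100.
XOR = 00111001, count of 1s = 4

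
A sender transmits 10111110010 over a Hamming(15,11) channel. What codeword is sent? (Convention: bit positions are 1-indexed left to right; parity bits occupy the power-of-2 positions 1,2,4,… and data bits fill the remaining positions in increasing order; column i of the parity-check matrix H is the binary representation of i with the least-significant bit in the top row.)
Codeword c = d · G (mod 2), d = 10111110010:
  c[0] = d·G[:,0] = (10111110010)·(11011010101) mod 2 = 1+0+0+1+1+0+1+0+0+0+0 mod 2 = 0
  c[1] = d·G[:,1] = (10111110010)·(10110110011) mod 2 = 1+0+1+1+0+1+1+0+0+1+0 mod 2 = 0
  c[2] = d·G[:,2] = (10111110010)·(10000000000) mod 2 = 1+0+0+0+0+0+0+0+0+0+0 mod 2 = 1
  c[3] = d·G[:,3] = (10111110010)·(01110001111) mod 2 = 0+0+1+1+0+0+0+0+0+1+0 mod 2 = 1
  c[4] = d·G[:,4] = (10111110010)·(01000000000) mod 2 = 0+0+0+0+0+0+0+0+0+0+0 mod 2 = 0
  c[5] = d·G[:,5] = (10111110010)·(00100000000) mod 2 = 0+0+1+0+0+0+0+0+0+0+0 mod 2 = 1
  c[6] = d·G[:,6] = (10111110010)·(00010000000) mod 2 = 0+0+0+1+0+0+0+0+0+0+0 mod 2 = 1
  c[7] = d·G[:,7] = (10111110010)·(00001111111) mod 2 = 0+0+0+0+1+1+1+0+0+1+0 mod 2 = 0
  c[8] = d·G[:,8] = (10111110010)·(00001000000) mod 2 = 0+0+0+0+1+0+0+0+0+0+0 mod 2 = 1
  c[9] = d·G[:,9] = (10111110010)·(00000100000) mod 2 = 0+0+0+0+0+1+0+0+0+0+0 mod 2 = 1
  c[10] = d·G[:,10] = (10111110010)·(00000010000) mod 2 = 0+0+0+0+0+0+1+0+0+0+0 mod 2 = 1
  c[11] = d·G[:,11] = (10111110010)·(00000001000) mod 2 = 0+0+0+0+0+0+0+0+0+0+0 mod 2 = 0
  c[12] = d·G[:,12] = (10111110010)·(00000000100) mod 2 = 0+0+0+0+0+0+0+0+0+0+0 mod 2 = 0
  c[13] = d·G[:,13] = (10111110010)·(00000000010) mod 2 = 0+0+0+0+0+0+0+0+0+1+0 mod 2 = 1
  c[14] = d·G[:,14] = (10111110010)·(00000000001) mod 2 = 0+0+0+0+0+0+0+0+0+0+0 mod 2 = 0
Codeword = 001101101110010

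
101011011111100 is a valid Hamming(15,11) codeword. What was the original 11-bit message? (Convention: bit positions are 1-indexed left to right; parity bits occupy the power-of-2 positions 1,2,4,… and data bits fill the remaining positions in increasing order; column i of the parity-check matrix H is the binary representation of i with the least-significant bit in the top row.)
Parity bits occupy power-of-2 positions; data bits are at positions {3,5,6,7,9,10,11,12,13,14,15} (1-indexed).
Extract: c[3]=1 c[5]=1 c[6]=1 c[7]=0 c[9]=1 c[10]=1 c[11]=1 c[12]=1 c[13]=1 c[14]=0 c[15]=0
Data = 11101111100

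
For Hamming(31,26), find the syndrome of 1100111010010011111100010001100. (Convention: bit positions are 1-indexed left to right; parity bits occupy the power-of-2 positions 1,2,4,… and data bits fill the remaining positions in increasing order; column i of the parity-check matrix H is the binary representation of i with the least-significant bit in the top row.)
Syndrome s = H · r^T (mod 2), r = 1100111010010011111100010001100:
  s[0] = (1010101010101010101010101010101)·(1100111010010011111100010001100) mod 2 = 1+0+0+0+1+0+1+0+1+0+0+0+0+0+1+0+1+0+1+0+0+0+0+0+0+0+0+0+1+0+0 mod 2 = 0
  s[1] = (0110011001100110011001100110011)·(1100111010010011111100010001100) mod 2 = 0+1+0+0+0+1+1+0+0+0+0+0+0+0+1+0+0+1+1+0+0+0+0+0+0+0+0+0+0+0+0 mod 2 = 0
  s[2] = (0001111000011110000111100001111)·(1100111010010011111100010001100) mod 2 = 0+0+0+0+1+1+1+0+0+0+0+1+0+0+1+0+0+0+0+1+0+0+0+0+0+0+0+1+1+0+0 mod 2 = 0
  s[3] = (0000000111111110000000011111111)·(1100111010010011111100010001100) mod 2 = 0+0+0+0+0+0+0+0+1+0+0+1+0+0+1+0+0+0+0+0+0+0+0+1+0+0+0+1+1+0+0 mod 2 = 0
  s[4] = (0000000000000001111111111111111)·(1100111010010011111100010001100) mod 2 = 0+0+0+0+0+0+0+0+0+0+0+0+0+0+0+1+1+1+1+1+0+0+0+1+0+0+0+1+1+0+0 mod 2 = 0
Syndrome = 00000
s = 0: no error detected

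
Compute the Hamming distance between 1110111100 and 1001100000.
XOR = 0111011100, count of 1s = 6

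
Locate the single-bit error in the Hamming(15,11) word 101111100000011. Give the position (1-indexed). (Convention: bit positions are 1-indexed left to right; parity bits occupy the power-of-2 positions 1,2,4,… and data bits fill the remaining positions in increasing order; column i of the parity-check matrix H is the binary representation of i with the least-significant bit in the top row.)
Syndrome s = H · r^T (mod 2), r = 101111100000011:
  s[0] = (101010101010101)·(101111100000011) mod 2 = 1+0+1+0+1+0+1+0+0+0+0+0+0+0+1 mod 2 = 1
  s[1] = (011001100110011)·(101111100000011) mod 2 = 0+0+1+0+0+1+1+0+0+0+0+0+0+1+1 mod 2 = 1
  s[2] = (000111100001111)·(101111100000011) mod 2 = 0+0+0+1+1+1+1+0+0+0+0+0+0+1+1 mod 2 = 0
  s[3] = (000000011111111)·(101111100000011) mod 2 = 0+0+0+0+0+0+0+0+0+0+0+0+0+1+1 mod 2 = 0
Syndrome = 1100
Column i of H is the binary representation of i, so the syndrome is the binary index of the flipped bit.
Read s = 1100 with s[0] as LSB: 1·2^0 + 1·2^1 + 0·2^2 + 0·2^3 = 3.
Error is at bit position 3.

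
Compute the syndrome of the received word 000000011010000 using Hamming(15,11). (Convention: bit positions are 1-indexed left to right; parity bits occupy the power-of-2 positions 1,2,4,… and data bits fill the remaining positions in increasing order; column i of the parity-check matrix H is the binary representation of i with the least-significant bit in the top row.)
Syndrome s = H · r^T (mod 2), r = 000000011010000:
  s[0] = (101010101010101)·(000000011010000) mod 2 = 0+0+0+0+0+0+0+0+1+0+1+0+0+0+0 mod 2 = 0
  s[1] = (011001100110011)·(000000011010000) mod 2 = 0+0+0+0+0+0+0+0+0+0+1+0+0+0+0 mod 2 = 1
  s[2] = (000111100001111)·(000000011010000) mod 2 = 0+0+0+0+0+0+0+0+0+0+0+0+0+0+0 mod 2 = 0
  s[3] = (000000011111111)·(000000011010000) mod 2 = 0+0+0+0+0+0+0+1+1+0+1+0+0+0+0 mod 2 = 1
Syndrome = 0101
Non-zero syndrome: error at position 10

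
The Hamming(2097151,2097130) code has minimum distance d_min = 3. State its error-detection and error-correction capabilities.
Detection only: up to d_min − 1 = 2 errors.
Correction: up to ⌊(d_min − 1)/2⌋ = ⌊2/2⌋ = 1 errors.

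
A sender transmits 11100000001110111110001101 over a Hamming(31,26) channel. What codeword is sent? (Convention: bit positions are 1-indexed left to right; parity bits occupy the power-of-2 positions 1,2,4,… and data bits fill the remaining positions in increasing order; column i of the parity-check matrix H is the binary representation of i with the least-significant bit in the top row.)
Codeword c = d · G (mod 2), d = 11100000001110111110001101:
  c[0] = d·G[:,0] = (11100000001110111110001101)·(11011010101101010101010101) mod 2 = 1+1+0+0+0+0+0+0+0+0+1+1+0+0+0+1+0+1+0+0+0+0+0+1+0+1 mod 2 = 0
  c[1] = d·G[:,1] = (11100000001110111110001101)·(10110110011011001100110011) mod 2 = 1+0+1+0+0+0+0+0+0+0+1+0+1+0+0+0+1+1+0+0+0+0+0+0+0+1 mod 2 = 1
  c[2] = d·G[:,2] = (11100000001110111110001101)·(10000000000000000000000000) mod 2 = 1+0+0+0+0+0+0+0+0+0+0+0+0+0+0+0+0+0+0+0+0+0+0+0+0+0 mod 2 = 1
  c[3] = d·G[:,3] = (11100000001110111110001101)·(01110001111000111100001111) mod 2 = 0+1+1+0+0+0+0+0+0+0+1+0+0+0+1+1+1+1+0+0+0+0+1+1+0+1 mod 2 = 0
  c[4] = d·G[:,4] = (11100000001110111110001101)·(01000000000000000000000000) mod 2 = 0+1+0+0+0+0+0+0+0+0+0+0+0+0+0+0+0+0+0+0+0+0+0+0+0+0 mod 2 = 1
  c[5] = d·G[:,5] = (11100000001110111110001101)·(00100000000000000000000000) mod 2 = 0+0+1+0+0+0+0+0+0+0+0+0+0+0+0+0+0+0+0+0+0+0+0+0+0+0 mod 2 = 1
  c[6] = d·G[:,6] = (11100000001110111110001101)·(00010000000000000000000000) mod 2 = 0+0+0+0+0+0+0+0+0+0+0+0+0+0+0+0+0+0+0+0+0+0+0+0+0+0 mod 2 = 0
  c[7] = d·G[:,7] = (11100000001110111110001101)·(00001111111000000011111111) mod 2 = 0+0+0+0+0+0+0+0+0+0+1+0+0+0+0+0+0+0+1+0+0+0+1+1+0+1 mod 2 = 1
  c[8] = d·G[:,8] = (11100000001110111110001101)·(00001000000000000000000000) mod 2 = 0+0+0+0+0+0+0+0+0+0+0+0+0+0+0+0+0+0+0+0+0+0+0+0+0+0 mod 2 = 0
  c[9] = d·G[:,9] = (11100000001110111110001101)·(00000100000000000000000000) mod 2 = 0+0+0+0+0+0+0+0+0+0+0+0+0+0+0+0+0+0+0+0+0+0+0+0+0+0 mod 2 = 0
  c[10] = d·G[:,10] = (11100000001110111110001101)·(00000010000000000000000000) mod 2 = 0+0+0+0+0+0+0+0+0+0+0+0+0+0+0+0+0+0+0+0+0+0+0+0+0+0 mod 2 = 0
  c[11] = d·G[:,11] = (11100000001110111110001101)·(00000001000000000000000000) mod 2 = 0+0+0+0+0+0+0+0+0+0+0+0+0+0+0+0+0+0+0+0+0+0+0+0+0+0 mod 2 = 0
  c[12] = d·G[:,12] = (11100000001110111110001101)·(00000000100000000000000000) mod 2 = 0+0+0+0+0+0+0+0+0+0+0+0+0+0+0+0+0+0+0+0+0+0+0+0+0+0 mod 2 = 0
  c[13] = d·G[:,13] = (11100000001110111110001101)·(00000000010000000000000000) mod 2 = 0+0+0+0+0+0+0+0+0+0+0+0+0+0+0+0+0+0+0+0+0+0+0+0+0+0 mod 2 = 0
  c[14] = d·G[:,14] = (11100000001110111110001101)·(00000000001000000000000000) mod 2 = 0+0+0+0+0+0+0+0+0+0+1+0+0+0+0+0+0+0+0+0+0+0+0+0+0+0 mod 2 = 1
  c[15] = d·G[:,15] = (11100000001110111110001101)·(00000000000111111111111111) mod 2 = 0+0+0+0+0+0+0+0+0+0+0+1+1+0+1+1+1+1+1+0+0+0+1+1+0+1 mod 2 = 0
  c[16] = d·G[:,16] = (11100000001110111110001101)·(00000000000100000000000000) mod 2 = 0+0+0+0+0+0+0+0+0+0+0+1+0+0+0+0+0+0+0+0+0+0+0+0+0+0 mod 2 = 1
  c[17] = d·G[:,17] = (11100000001110111110001101)·(00000000000010000000000000) mod 2 = 0+0+0+0+0+0+0+0+0+0+0+0+1+0+0+0+0+0+0+0+0+0+0+0+0+0 mod 2 = 1
  c[18] = d·G[:,18] = (11100000001110111110001101)·(00000000000001000000000000) mod 2 = 0+0+0+0+0+0+0+0+0+0+0+0+0+0+0+0+0+0+0+0+0+0+0+0+0+0 mod 2 = 0
  c[19] = d·G[:,19] = (11100000001110111110001101)·(00000000000000100000000000) mod 2 = 0+0+0+0+0+0+0+0+0+0+0+0+0+0+1+0+0+0+0+0+0+0+0+0+0+0 mod 2 = 1
  c[20] = d·G[:,20] = (11100000001110111110001101)·(00000000000000010000000000) mod 2 = 0+0+0+0+0+0+0+0+0+0+0+0+0+0+0+1+0+0+0+0+0+0+0+0+0+0 mod 2 = 1
  c[21] = d·G[:,21] = (11100000001110111110001101)·(00000000000000001000000000) mod 2 = 0+0+0+0+0+0+0+0+0+0+0+0+0+0+0+0+1+0+0+0+0+0+0+0+0+0 mod 2 = 1
  c[22] = d·G[:,22] = (11100000001110111110001101)·(00000000000000000100000000) mod 2 = 0+0+0+0+0+0+0+0+0+0+0+0+0+0+0+0+0+1+0+0+0+0+0+0+0+0 mod 2 = 1
  c[23] = d·G[:,23] = (11100000001110111110001101)·(00000000000000000010000000) mod 2 = 0+0+0+0+0+0+0+0+0+0+0+0+0+0+0+0+0+0+1+0+0+0+0+0+0+0 mod 2 = 1
  c[24] = d·G[:,24] = (11100000001110111110001101)·(00000000000000000001000000) mod 2 = 0+0+0+0+0+0+0+0+0+0+0+0+0+0+0+0+0+0+0+0+0+0+0+0+0+0 mod 2 = 0
  c[25] = d·G[:,25] = (11100000001110111110001101)·(00000000000000000000100000) mod 2 = 0+0+0+0+0+0+0+0+0+0+0+0+0+0+0+0+0+0+0+0+0+0+0+0+0+0 mod 2 = 0
  c[26] = d·G[:,26] = (11100000001110111110001101)·(00000000000000000000010000) mod 2 = 0+0+0+0+0+0+0+0+0+0+0+0+0+0+0+0+0+0+0+0+0+0+0+0+0+0 mod 2 = 0
  c[27] = d·G[:,27] = (11100000001110111110001101)·(00000000000000000000001000) mod 2 = 0+0+0+0+0+0+0+0+0+0+0+0+0+0+0+0+0+0+0+0+0+0+1+0+0+0 mod 2 = 1
  c[28] = d·G[:,28] = (11100000001110111110001101)·(00000000000000000000000100) mod 2 = 0+0+0+0+0+0+0+0+0+0+0+0+0+0+0+0+0+0+0+0+0+0+0+1+0+0 mod 2 = 1
  c[29] = d·G[:,29] = (11100000001110111110001101)·(00000000000000000000000010) mod 2 = 0+0+0+0+0+0+0+0+0+0+0+0+0+0+0+0+0+0+0+0+0+0+0+0+0+0 mod 2 = 0
  c[30] = d·G[:,30] = (11100000001110111110001101)·(00000000000000000000000001) mod 2 = 0+0+0+0+0+0+0+0+0+0+0+0+0+0+0+0+0+0+0+0+0+0+0+0+0+1 mod 2 = 1
Codeword = 0110110100000010110111110001101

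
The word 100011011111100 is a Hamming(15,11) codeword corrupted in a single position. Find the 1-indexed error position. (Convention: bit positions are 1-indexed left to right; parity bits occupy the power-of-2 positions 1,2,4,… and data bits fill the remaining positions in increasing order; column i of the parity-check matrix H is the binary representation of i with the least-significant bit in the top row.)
Syndrome s = H · r^T (mod 2), r = 100011011111100:
  s[0] = (101010101010101)·(100011011111100) mod 2 = 1+0+0+0+1+0+0+0+1+0+1+0+1+0+0 mod 2 = 1
  s[1] = (011001100110011)·(100011011111100) mod 2 = 0+0+0+0+0+1+0+0+0+1+1+0+0+0+0 mod 2 = 1
  s[2] = (000111100001111)·(100011011111100) mod 2 = 0+0+0+0+1+1+0+0+0+0+0+1+1+0+0 mod 2 = 0
  s[3] = (000000011111111)·(100011011111100) mod 2 = 0+0+0+0+0+0+0+1+1+1+1+1+1+0+0 mod 2 = 0
Syndrome = 1100
Column i of H is the binary representation of i, so the syndrome is the binary index of the flipped bit.
Read s = 1100 with s[0] as LSB: 1·2^0 + 1·2^1 + 0·2^2 + 0·2^3 = 3.
Error is at bit position 3.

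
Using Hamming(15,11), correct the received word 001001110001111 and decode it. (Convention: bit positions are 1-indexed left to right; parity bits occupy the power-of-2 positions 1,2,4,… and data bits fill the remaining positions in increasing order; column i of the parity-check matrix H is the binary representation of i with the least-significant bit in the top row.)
Syndrome s = H · r^T (mod 2), r = 001001110001111:
  s[0] = (101010101010101)·(001001110001111) mod 2 = 0+0+1+0+0+0+1+0+0+0+0+0+1+0+1 mod 2 = 0
  s[1] = (011001100110011)·(001001110001111) mod 2 = 0+0+1+0+0+1+1+0+0+0+0+0+0+1+1 mod 2 = 1
  s[2] = (000111100001111)·(001001110001111) mod 2 = 0+0+0+0+0+1+1+0+0+0+0+1+1+1+1 mod 2 = 0
  s[3] = (000000011111111)·(001001110001111) mod 2 = 0+0+0+0+0+0+0+1+0+0+0+1+1+1+1 mod 2 = 1
Syndrome = 0101
Column 10 of H equals this syndrome → error at bit 10 (1-indexed).
Flip bit 10: 001001110001111 → 001001110101111
Extract data bits at positions {3,5,6,7,9,10,11,12,13,14,15}: 10110101111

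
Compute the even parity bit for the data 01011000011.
Sum of data bits: 0+1+0+1+1+0+0+0+0+1+1 = 5.
5 mod 2 = 1, so parity bit = 1.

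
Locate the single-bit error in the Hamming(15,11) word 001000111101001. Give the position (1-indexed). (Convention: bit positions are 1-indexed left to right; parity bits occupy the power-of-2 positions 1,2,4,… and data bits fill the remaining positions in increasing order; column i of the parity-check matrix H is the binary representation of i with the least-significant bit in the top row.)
Syndrome s = H · r^T (mod 2), r = 001000111101001:
  s[0] = (101010101010101)·(001000111101001) mod 2 = 0+0+1+0+0+0+1+0+1+0+0+0+0+0+1 mod 2 = 0
  s[1] = (011001100110011)·(001000111101001) mod 2 = 0+0+1+0+0+0+1+0+0+1+0+0+0+0+1 mod 2 = 0
  s[2] = (000111100001111)·(001000111101001) mod 2 = 0+0+0+0+0+0+1+0+0+0+0+1+0+0+1 mod 2 = 1
  s[3] = (000000011111111)·(001000111101001) mod 2 = 0+0+0+0+0+0+0+1+1+1+0+1+0+0+1 mod 2 = 1
Syndrome = 0011
Column i of H is the binary representation of i, so the syndrome is the binary index of the flipped bit.
Read s = 0011 with s[0] as LSB: 0·2^0 + 0·2^1 + 1·2^2 + 1·2^3 = 12.
Error is at bit position 12.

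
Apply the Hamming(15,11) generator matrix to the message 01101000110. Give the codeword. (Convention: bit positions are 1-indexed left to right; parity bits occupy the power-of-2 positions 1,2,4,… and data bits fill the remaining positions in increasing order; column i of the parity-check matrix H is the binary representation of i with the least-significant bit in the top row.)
Codeword c = d · G (mod 2), d = 01101000110:
  c[0] = d·G[:,0] = (01101000110)·(11011010101) mod 2 = 0+1+0+0+1+0+0+0+1+0+0 mod 2 = 1
  c[1] = d·G[:,1] = (01101000110)·(10110110011) mod 2 = 0+0+1+0+0+0+0+0+0+1+0 mod 2 = 0
  c[2] = d·G[:,2] = (01101000110)·(10000000000) mod 2 = 0+0+0+0+0+0+0+0+0+0+0 mod 2 = 0
  c[3] = d·G[:,3] = (01101000110)·(01110001111) mod 2 = 0+1+1+0+0+0+0+0+1+1+0 mod 2 = 0
  c[4] = d·G[:,4] = (01101000110)·(01000000000) mod 2 = 0+1+0+0+0+0+0+0+0+0+0 mod 2 = 1
  c[5] = d·G[:,5] = (01101000110)·(00100000000) mod 2 = 0+0+1+0+0+0+0+0+0+0+0 mod 2 = 1
  c[6] = d·G[:,6] = (01101000110)·(00010000000) mod 2 = 0+0+0+0+0+0+0+0+0+0+0 mod 2 = 0
  c[7] = d·G[:,7] = (01101000110)·(00001111111) mod 2 = 0+0+0+0+1+0+0+0+1+1+0 mod 2 = 1
  c[8] = d·G[:,8] = (01101000110)·(00001000000) mod 2 = 0+0+0+0+1+0+0+0+0+0+0 mod 2 = 1
  c[9] = d·G[:,9] = (01101000110)·(00000100000) mod 2 = 0+0+0+0+0+0+0+0+0+0+0 mod 2 = 0
  c[10] = d·G[:,10] = (01101000110)·(00000010000) mod 2 = 0+0+0+0+0+0+0+0+0+0+0 mod 2 = 0
  c[11] = d·G[:,11] = (01101000110)·(00000001000) mod 2 = 0+0+0+0+0+0+0+0+0+0+0 mod 2 = 0
  c[12] = d·G[:,12] = (01101000110)·(00000000100) mod 2 = 0+0+0+0+0+0+0+0+1+0+0 mod 2 = 1
  c[13] = d·G[:,13] = (01101000110)·(00000000010) mod 2 = 0+0+0+0+0+0+0+0+0+1+0 mod 2 = 1
  c[14] = d·G[:,14] = (01101000110)·(00000000001) mod 2 = 0+0+0+0+0+0+0+0+0+0+0 mod 2 = 0
Codeword = 100011011000110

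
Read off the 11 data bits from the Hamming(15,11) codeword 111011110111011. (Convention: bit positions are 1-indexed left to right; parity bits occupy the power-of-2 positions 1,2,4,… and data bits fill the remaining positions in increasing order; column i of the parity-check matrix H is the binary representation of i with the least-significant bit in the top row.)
Parity bits occupy power-of-2 positions; data bits are at positions {3,5,6,7,9,10,11,12,13,14,15} (1-indexed).
Extract: c[3]=1 c[5]=1 c[6]=1 c[7]=1 c[9]=0 c[10]=1 c[11]=1 c[12]=1 c[13]=0 c[14]=1 c[15]=1
Data = 11110111011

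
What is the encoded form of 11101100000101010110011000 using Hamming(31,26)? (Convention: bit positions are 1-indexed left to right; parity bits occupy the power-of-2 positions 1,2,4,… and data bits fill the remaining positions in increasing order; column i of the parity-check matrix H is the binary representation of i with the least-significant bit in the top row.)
Codeword c = d · G (mod 2), d = 11101100000101010110011000:
  c[0] = d·G[:,0] = (11101100000101010110011000)·(11011010101101010101010101) mod 2 = 1+1+0+0+1+0+0+0+0+0+0+1+0+1+0+1+0+1+0+0+0+1+0+0+0+0 mod 2 = 0
  c[1] = d·G[:,1] = (11101100000101010110011000)·(10110110011011001100110011) mod 2 = 1+0+1+0+0+1+0+0+0+0+0+0+0+1+0+0+0+1+0+0+0+1+0+0+0+0 mod 2 = 0
  c[2] = d·G[:,2] = (11101100000101010110011000)·(10000000000000000000000000) mod 2 = 1+0+0+0+0+0+0+0+0+0+0+0+0+0+0+0+0+0+0+0+0+0+0+0+0+0 mod 2 = 1
  c[3] = d·G[:,3] = (11101100000101010110011000)·(01110001111000111100001111) mod 2 = 0+1+1+0+0+0+0+0+0+0+0+0+0+0+0+1+0+1+0+0+0+0+1+0+0+0 mod 2 = 1
  c[4] = d·G[:,4] = (11101100000101010110011000)·(01000000000000000000000000) mod 2 = 0+1+0+0+0+0+0+0+0+0+0+0+0+0+0+0+0+0+0+0+0+0+0+0+0+0 mod 2 = 1
  c[5] = d·G[:,5] = (11101100000101010110011000)·(00100000000000000000000000) mod 2 = 0+0+1+0+0+0+0+0+0+0+0+0+0+0+0+0+0+0+0+0+0+0+0+0+0+0 mod 2 = 1
  c[6] = d·G[:,6] = (11101100000101010110011000)·(00010000000000000000000000) mod 2 = 0+0+0+0+0+0+0+0+0+0+0+0+0+0+0+0+0+0+0+0+0+0+0+0+0+0 mod 2 = 0
  c[7] = d·G[:,7] = (11101100000101010110011000)·(00001111111000000011111111) mod 2 = 0+0+0+0+1+1+0+0+0+0+0+0+0+0+0+0+0+0+1+0+0+1+1+0+0+0 mod 2 = 1
  c[8] = d·G[:,8] = (11101100000101010110011000)·(00001000000000000000000000) mod 2 = 0+0+0+0+1+0+0+0+0+0+0+0+0+0+0+0+0+0+0+0+0+0+0+0+0+0 mod 2 = 1
  c[9] = d·G[:,9] = (11101100000101010110011000)·(00000100000000000000000000) mod 2 = 0+0+0+0+0+1+0+0+0+0+0+0+0+0+0+0+0+0+0+0+0+0+0+0+0+0 mod 2 = 1
  c[10] = d·G[:,10] = (11101100000101010110011000)·(00000010000000000000000000) mod 2 = 0+0+0+0+0+0+0+0+0+0+0+0+0+0+0+0+0+0+0+0+0+0+0+0+0+0 mod 2 = 0
  c[11] = d·G[:,11] = (11101100000101010110011000)·(00000001000000000000000000) mod 2 = 0+0+0+0+0+0+0+0+0+0+0+0+0+0+0+0+0+0+0+0+0+0+0+0+0+0 mod 2 = 0
  c[12] = d·G[:,12] = (11101100000101010110011000)·(00000000100000000000000000) mod 2 = 0+0+0+0+0+0+0+0+0+0+0+0+0+0+0+0+0+0+0+0+0+0+0+0+0+0 mod 2 = 0
  c[13] = d·G[:,13] = (11101100000101010110011000)·(00000000010000000000000000) mod 2 = 0+0+0+0+0+0+0+0+0+0+0+0+0+0+0+0+0+0+0+0+0+0+0+0+0+0 mod 2 = 0
  c[14] = d·G[:,14] = (11101100000101010110011000)·(00000000001000000000000000) mod 2 = 0+0+0+0+0+0+0+0+0+0+0+0+0+0+0+0+0+0+0+0+0+0+0+0+0+0 mod 2 = 0
  c[15] = d·G[:,15] = (11101100000101010110011000)·(00000000000111111111111111) mod 2 = 0+0+0+0+0+0+0+0+0+0+0+1+0+1+0+1+0+1+1+0+0+1+1+0+0+0 mod 2 = 1
  c[16] = d·G[:,16] = (11101100000101010110011000)·(00000000000100000000000000) mod 2 = 0+0+0+0+0+0+0+0+0+0+0+1+0+0+0+0+0+0+0+0+0+0+0+0+0+0 mod 2 = 1
  c[17] = d·G[:,17] = (11101100000101010110011000)·(00000000000010000000000000) mod 2 = 0+0+0+0+0+0+0+0+0+0+0+0+0+0+0+0+0+0+0+0+0+0+0+0+0+0 mod 2 = 0
  c[18] = d·G[:,18] = (11101100000101010110011000)·(00000000000001000000000000) mod 2 = 0+0+0+0+0+0+0+0+0+0+0+0+0+1+0+0+0+0+0+0+0+0+0+0+0+0 mod 2 = 1
  c[19] = d·G[:,19] = (11101100000101010110011000)·(00000000000000100000000000) mod 2 = 0+0+0+0+0+0+0+0+0+0+0+0+0+0+0+0+0+0+0+0+0+0+0+0+0+0 mod 2 = 0
  c[20] = d·G[:,20] = (11101100000101010110011000)·(00000000000000010000000000) mod 2 = 0+0+0+0+0+0+0+0+0+0+0+0+0+0+0+1+0+0+0+0+0+0+0+0+0+0 mod 2 = 1
  c[21] = d·G[:,21] = (11101100000101010110011000)·(00000000000000001000000000) mod 2 = 0+0+0+0+0+0+0+0+0+0+0+0+0+0+0+0+0+0+0+0+0+0+0+0+0+0 mod 2 = 0
  c[22] = d·G[:,22] = (11101100000101010110011000)·(00000000000000000100000000) mod 2 = 0+0+0+0+0+0+0+0+0+0+0+0+0+0+0+0+0+1+0+0+0+0+0+0+0+0 mod 2 = 1
  c[23] = d·G[:,23] = (11101100000101010110011000)·(00000000000000000010000000) mod 2 = 0+0+0+0+0+0+0+0+0+0+0+0+0+0+0+0+0+0+1+0+0+0+0+0+0+0 mod 2 = 1
  c[24] = d·G[:,24] = (11101100000101010110011000)·(00000000000000000001000000) mod 2 = 0+0+0+0+0+0+0+0+0+0+0+0+0+0+0+0+0+0+0+0+0+0+0+0+0+0 mod 2 = 0
  c[25] = d·G[:,25] = (11101100000101010110011000)·(00000000000000000000100000) mod 2 = 0+0+0+0+0+0+0+0+0+0+0+0+0+0+0+0+0+0+0+0+0+0+0+0+0+0 mod 2 = 0
  c[26] = d·G[:,26] = (11101100000101010110011000)·(00000000000000000000010000) mod 2 = 0+0+0+0+0+0+0+0+0+0+0+0+0+0+0+0+0+0+0+0+0+1+0+0+0+0 mod 2 = 1
  c[27] = d·G[:,27] = (11101100000101010110011000)·(00000000000000000000001000) mod 2 = 0+0+0+0+0+0+0+0+0+0+0+0+0+0+0+0+0+0+0+0+0+0+1+0+0+0 mod 2 = 1
  c[28] = d·G[:,28] = (11101100000101010110011000)·(00000000000000000000000100) mod 2 = 0+0+0+0+0+0+0+0+0+0+0+0+0+0+0+0+0+0+0+0+0+0+0+0+0+0 mod 2 = 0
  c[29] = d·G[:,29] = (11101100000101010110011000)·(00000000000000000000000010) mod 2 = 0+0+0+0+0+0+0+0+0+0+0+0+0+0+0+0+0+0+0+0+0+0+0+0+0+0 mod 2 = 0
  c[30] = d·G[:,30] = (11101100000101010110011000)·(00000000000000000000000001) mod 2 = 0+0+0+0+0+0+0+0+0+0+0+0+0+0+0+0+0+0+0+0+0+0+0+0+0+0 mod 2 = 0
Codeword = 0011110111000001101010110011000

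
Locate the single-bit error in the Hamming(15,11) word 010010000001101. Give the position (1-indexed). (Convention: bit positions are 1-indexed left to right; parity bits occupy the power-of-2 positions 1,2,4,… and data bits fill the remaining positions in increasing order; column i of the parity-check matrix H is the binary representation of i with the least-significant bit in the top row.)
Syndrome s = H · r^T (mod 2), r = 010010000001101:
  s[0] = (101010101010101)·(010010000001101) mod 2 = 0+0+0+0+1+0+0+0+0+0+0+0+1+0+1 mod 2 = 1
  s[1] = (011001100110011)·(010010000001101) mod 2 = 0+1+0+0+0+0+0+0+0+0+0+0+0+0+1 mod 2 = 0
  s[2] = (000111100001111)·(010010000001101) mod 2 = 0+0+0+0+1+0+0+0+0+0+0+1+1+0+1 mod 2 = 0
  s[3] = (000000011111111)·(010010000001101) mod 2 = 0+0+0+0+0+0+0+0+0+0+0+1+1+0+1 mod 2 = 1
Syndrome = 1001
Column i of H is the binary representation of i, so the syndrome is the binary index of the flipped bit.
Read s = 1001 with s[0] as LSB: 1·2^0 + 0·2^1 + 0·2^2 + 1·2^3 = 9.
Error is at bit position 9.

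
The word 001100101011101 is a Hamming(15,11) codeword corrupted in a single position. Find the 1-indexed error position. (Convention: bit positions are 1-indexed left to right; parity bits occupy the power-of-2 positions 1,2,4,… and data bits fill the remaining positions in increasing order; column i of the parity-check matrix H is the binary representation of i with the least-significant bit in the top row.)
Syndrome s = H · r^T (mod 2), r = 001100101011101:
  s[0] = (101010101010101)·(001100101011101) mod 2 = 0+0+1+0+0+0+1+0+1+0+1+0+1+0+1 mod 2 = 0
  s[1] = (011001100110011)·(001100101011101) mod 2 = 0+0+1+0+0+0+1+0+0+0+1+0+0+0+1 mod 2 = 0
  s[2] = (000111100001111)·(001100101011101) mod 2 = 0+0+0+1+0+0+1+0+0+0+0+1+1+0+1 mod 2 = 1
  s[3] = (000000011111111)·(001100101011101) mod 2 = 0+0+0+0+0+0+0+0+1+0+1+1+1+0+1 mod 2 = 1
Syndrome = 0011
Column i of H is the binary representation of i, so the syndrome is the binary index of the flipped bit.
Read s = 0011 with s[0] as LSB: 0·2^0 + 0·2^1 + 1·2^2 + 1·2^3 = 12.
Error is at bit position 12.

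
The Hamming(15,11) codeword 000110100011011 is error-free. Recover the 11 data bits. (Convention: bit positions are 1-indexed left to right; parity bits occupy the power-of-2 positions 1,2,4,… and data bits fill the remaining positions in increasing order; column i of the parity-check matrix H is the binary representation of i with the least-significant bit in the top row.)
Parity bits occupy power-of-2 positions; data bits are at positions {3,5,6,7,9,10,11,12,13,14,15} (1-indexed).
Extract: c[3]=0 c[5]=1 c[6]=0 c[7]=1 c[9]=0 c[10]=0 c[11]=1 c[12]=1 c[13]=0 c[14]=1 c[15]=1
Data = 01010011011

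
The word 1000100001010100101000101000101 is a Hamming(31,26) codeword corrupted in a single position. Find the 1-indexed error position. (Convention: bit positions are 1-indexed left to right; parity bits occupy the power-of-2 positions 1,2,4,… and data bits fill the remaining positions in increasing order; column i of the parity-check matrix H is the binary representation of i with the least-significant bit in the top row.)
Syndrome s = H · r^T (mod 2), r = 1000100001010100101000101000101:
  s[0] = (1010101010101010101010101010101)·(1000100001010100101000101000101) mod 2 = 1+0+0+0+1+0+0+0+0+0+0+0+0+0+0+0+1+0+1+0+0+0+1+0+1+0+0+0+1+0+1 mod 2 = 0
  s[1] = (0110011001100110011001100110011)·(1000100001010100101000101000101) mod 2 = 0+0+0+0+0+0+0+0+0+1+0+0+0+1+0+0+0+0+1+0+0+0+1+0+0+0+0+0+0+0+1 mod 2 = 1
  s[2] = (0001111000011110000111100001111)·(1000100001010100101000101000101) mod 2 = 0+0+0+0+1+0+0+0+0+0+0+1+0+1+0+0+0+0+0+0+0+0+1+0+0+0+0+0+1+0+1 mod 2 = 0
  s[3] = (0000000111111110000000011111111)·(1000100001010100101000101000101) mod 2 = 0+0+0+0+0+0+0+0+0+1+0+1+0+1+0+0+0+0+0+0+0+0+0+0+1+0+0+0+1+0+1 mod 2 = 0
  s[4] = (0000000000000001111111111111111)·(1000100001010100101000101000101) mod 2 = 0+0+0+0+0+0+0+0+0+0+0+0+0+0+0+0+1+0+1+0+0+0+1+0+1+0+0+0+1+0+1 mod 2 = 0
Syndrome = 01000
Column i of H is the binary representation of i, so the syndrome is the binary index of the flipped bit.
Read s = 01000 with s[0] as LSB: 0·2^0 + 1·2^1 + 0·2^2 + 0·2^3 + 0·2^4 = 2.
Error is at bit position 2.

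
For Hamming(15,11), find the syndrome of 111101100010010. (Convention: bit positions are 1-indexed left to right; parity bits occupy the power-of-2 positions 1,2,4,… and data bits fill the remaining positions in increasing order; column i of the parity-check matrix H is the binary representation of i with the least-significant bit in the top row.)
Syndrome s = H · r^T (mod 2), r = 111101100010010:
  s[0] = (101010101010101)·(111101100010010) mod 2 = 1+0+1+0+0+0+1+0+0+0+1+0+0+0+0 mod 2 = 0
  s[1] = (011001100110011)·(111101100010010) mod 2 = 0+1+1+0+0+1+1+0+0+0+1+0+0+1+0 mod 2 = 0
  s[2] = (000111100001111)·(111101100010010) mod 2 = 0+0+0+1+0+1+1+0+0+0+0+0+0+1+0 mod 2 = 0
  s[3] = (000000011111111)·(111101100010010) mod 2 = 0+0+0+0+0+0+0+0+0+0+1+0+0+1+0 mod 2 = 0
Syndrome = 0000
s = 0: no error detected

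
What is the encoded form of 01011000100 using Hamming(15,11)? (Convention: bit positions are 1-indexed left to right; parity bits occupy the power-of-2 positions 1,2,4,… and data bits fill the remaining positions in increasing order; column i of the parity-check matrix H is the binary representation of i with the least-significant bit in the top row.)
Codeword c = d · G (mod 2), d = 01011000100:
  c[0] = d·G[:,0] = (01011000100)·(11011010101) mod 2 = 0+1+0+1+1+0+0+0+1+0+0 mod 2 = 0
  c[1] = d·G[:,1] = (01011000100)·(10110110011) mod 2 = 0+0+0+1+0+0+0+0+0+0+0 mod 2 = 1
  c[2] = d·G[:,2] = (01011000100)·(10000000000) mod 2 = 0+0+0+0+0+0+0+0+0+0+0 mod 2 = 0
  c[3] = d·G[:,3] = (01011000100)·(01110001111) mod 2 = 0+1+0+1+0+0+0+0+1+0+0 mod 2 = 1
  c[4] = d·G[:,4] = (01011000100)·(01000000000) mod 2 = 0+1+0+0+0+0+0+0+0+0+0 mod 2 = 1
  c[5] = d·G[:,5] = (01011000100)·(00100000000) mod 2 = 0+0+0+0+0+0+0+0+0+0+0 mod 2 = 0
  c[6] = d·G[:,6] = (01011000100)·(00010000000) mod 2 = 0+0+0+1+0+0+0+0+0+0+0 mod 2 = 1
  c[7] = d·G[:,7] = (01011000100)·(00001111111) mod 2 = 0+0+0+0+1+0+0+0+1+0+0 mod 2 = 0
  c[8] = d·G[:,8] = (01011000100)·(00001000000) mod 2 = 0+0+0+0+1+0+0+0+0+0+0 mod 2 = 1
  c[9] = d·G[:,9] = (01011000100)·(00000100000) mod 2 = 0+0+0+0+0+0+0+0+0+0+0 mod 2 = 0
  c[10] = d·G[:,10] = (01011000100)·(00000010000) mod 2 = 0+0+0+0+0+0+0+0+0+0+0 mod 2 = 0
  c[11] = d·G[:,11] = (01011000100)·(00000001000) mod 2 = 0+0+0+0+0+0+0+0+0+0+0 mod 2 = 0
  c[12] = d·G[:,12] = (01011000100)·(00000000100) mod 2 = 0+0+0+0+0+0+0+0+1+0+0 mod 2 = 1
  c[13] = d·G[:,13] = (01011000100)·(00000000010) mod 2 = 0+0+0+0+0+0+0+0+0+0+0 mod 2 = 0
  c[14] = d·G[:,14] = (01011000100)·(00000000001) mod 2 = 0+0+0+0+0+0+0+0+0+0+0 mod 2 = 0
Codeword = 010110101000100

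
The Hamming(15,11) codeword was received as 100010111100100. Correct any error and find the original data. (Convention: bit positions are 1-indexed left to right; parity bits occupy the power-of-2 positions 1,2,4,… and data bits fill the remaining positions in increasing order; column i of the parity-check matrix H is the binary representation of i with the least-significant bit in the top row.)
Syndrome s = H · r^T (mod 2), r = 100010111100100:
  s[0] = (101010101010101)·(100010111100100) mod 2 = 1+0+0+0+1+0+1+0+1+0+0+0+1+0+0 mod 2 = 1
  s[1] = (011001100110011)·(100010111100100) mod 2 = 0+0+0+0+0+0+1+0+0+1+0+0+0+0+0 mod 2 = 0
  s[2] = (000111100001111)·(100010111100100) mod 2 = 0+0+0+0+1+0+1+0+0+0+0+0+1+0+0 mod 2 = 1
  s[3] = (000000011111111)·(100010111100100) mod 2 = 0+0+0+0+0+0+0+1+1+1+0+0+1+0+0 mod 2 = 0
Syndrome = 1010
Column 5 of H equals this syndrome → error at bit 5 (1-indexed).
Flip bit 5: 100010111100100 → 100000111100100
Extract data bits at positions {3,5,6,7,9,10,11,12,13,14,15}: 00011100100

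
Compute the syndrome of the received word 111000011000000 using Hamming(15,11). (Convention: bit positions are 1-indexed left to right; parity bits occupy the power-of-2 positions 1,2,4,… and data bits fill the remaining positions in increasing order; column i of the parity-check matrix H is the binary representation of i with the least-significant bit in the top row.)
Syndrome s = H · r^T (mod 2), r = 111000011000000:
  s[0] = (101010101010101)·(111000011000000) mod 2 = 1+0+1+0+0+0+0+0+1+0+0+0+0+0+0 mod 2 = 1
  s[1] = (011001100110011)·(111000011000000) mod 2 = 0+1+1+0+0+0+0+0+0+0+0+0+0+0+0 mod 2 = 0
  s[2] = (000111100001111)·(111000011000000) mod 2 = 0+0+0+0+0+0+0+0+0+0+0+0+0+0+0 mod 2 = 0
  s[3] = (000000011111111)·(111000011000000) mod 2 = 0+0+0+0+0+0+0+1+1+0+0+0+0+0+0 mod 2 = 0
Syndrome = 1000
Non-zero syndrome: error at position 1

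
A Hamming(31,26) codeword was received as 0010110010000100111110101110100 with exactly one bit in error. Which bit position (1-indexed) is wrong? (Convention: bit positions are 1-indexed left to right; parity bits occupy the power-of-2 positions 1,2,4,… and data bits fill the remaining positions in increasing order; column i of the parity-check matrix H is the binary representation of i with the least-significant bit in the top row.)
Syndrome s = H · r^T (mod 2), r = 0010110010000100111110101110100:
  s[0] = (1010101010101010101010101010101)·(0010110010000100111110101110100) mod 2 = 0+0+1+0+1+0+0+0+1+0+0+0+0+0+0+0+1+0+1+0+1+0+1+0+1+0+1+0+1+0+0 mod 2 = 0
  s[1] = (0110011001100110011001100110011)·(0010110010000100111110101110100) mod 2 = 0+0+1+0+0+1+0+0+0+0+0+0+0+1+0+0+0+1+1+0+0+0+1+0+0+1+1+0+0+0+0 mod 2 = 0
  s[2] = (0001111000011110000111100001111)·(0010110010000100111110101110100) mod 2 = 0+0+0+0+1+1+0+0+0+0+0+0+0+1+0+0+0+0+0+1+1+0+1+0+0+0+0+0+1+0+0 mod 2 = 1
  s[3] = (0000000111111110000000011111111)·(0010110010000100111110101110100) mod 2 = 0+0+0+0+0+0+0+0+1+0+0+0+0+1+0+0+0+0+0+0+0+0+0+0+1+1+1+0+1+0+0 mod 2 = 0
  s[4] = (0000000000000001111111111111111)·(0010110010000100111110101110100) mod 2 = 0+0+0+0+0+0+0+0+0+0+0+0+0+0+0+0+1+1+1+1+1+0+1+0+1+1+1+0+1+0+0 mod 2 = 0
Syndrome = 00100
Column i of H is the binary representation of i, so the syndrome is the binary index of the flipped bit.
Read s = 00100 with s[0] as LSB: 0·2^0 + 0·2^1 + 1·2^2 + 0·2^3 + 0·2^4 = 4.
Error is at bit position 4.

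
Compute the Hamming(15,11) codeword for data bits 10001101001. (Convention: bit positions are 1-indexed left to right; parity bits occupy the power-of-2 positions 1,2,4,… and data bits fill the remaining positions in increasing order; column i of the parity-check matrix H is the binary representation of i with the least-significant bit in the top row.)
Codeword c = d · G (mod 2), d = 10001101001:
  c[0] = d·G[:,0] = (10001101001)·(11011010101) mod 2 = 1+0+0+0+1+0+0+0+0+0+1 mod 2 = 1
  c[1] = d·G[:,1] = (10001101001)·(10110110011) mod 2 = 1+0+0+0+0+1+0+0+0+0+1 mod 2 = 1
  c[2] = d·G[:,2] = (10001101001)·(10000000000) mod 2 = 1+0+0+0+0+0+0+0+0+0+0 mod 2 = 1
  c[3] = d·G[:,3] = (10001101001)·(01110001111) mod 2 = 0+0+0+0+0+0+0+1+0+0+1 mod 2 = 0
  c[4] = d·G[:,4] = (10001101001)·(01000000000) mod 2 = 0+0+0+0+0+0+0+0+0+0+0 mod 2 = 0
  c[5] = d·G[:,5] = (10001101001)·(00100000000) mod 2 = 0+0+0+0+0+0+0+0+0+0+0 mod 2 = 0
  c[6] = d·G[:,6] = (10001101001)·(00010000000) mod 2 = 0+0+0+0+0+0+0+0+0+0+0 mod 2 = 0
  c[7] = d·G[:,7] = (10001101001)·(00001111111) mod 2 = 0+0+0+0+1+1+0+1+0+0+1 mod 2 = 0
  c[8] = d·G[:,8] = (10001101001)·(00001000000) mod 2 = 0+0+0+0+1+0+0+0+0+0+0 mod 2 = 1
  c[9] = d·G[:,9] = (10001101001)·(00000100000) mod 2 = 0+0+0+0+0+1+0+0+0+0+0 mod 2 = 1
  c[10] = d·G[:,10] = (10001101001)·(00000010000) mod 2 = 0+0+0+0+0+0+0+0+0+0+0 mod 2 = 0
  c[11] = d·G[:,11] = (10001101001)·(00000001000) mod 2 = 0+0+0+0+0+0+0+1+0+0+0 mod 2 = 1
  c[12] = d·G[:,12] = (10001101001)·(00000000100) mod 2 = 0+0+0+0+0+0+0+0+0+0+0 mod 2 = 0
  c[13] = d·G[:,13] = (10001101001)·(00000000010) mod 2 = 0+0+0+0+0+0+0+0+0+0+0 mod 2 = 0
  c[14] = d·G[:,14] = (10001101001)·(00000000001) mod 2 = 0+0+0+0+0+0+0+0+0+0+1 mod 2 = 1
Codeword = 111000001101001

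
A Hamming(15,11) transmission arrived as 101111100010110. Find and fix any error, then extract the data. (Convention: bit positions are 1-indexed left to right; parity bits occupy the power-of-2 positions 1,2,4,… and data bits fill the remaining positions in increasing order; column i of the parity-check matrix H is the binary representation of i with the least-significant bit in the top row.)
Syndrome s = H · r^T (mod 2), r = 101111100010110:
  s[0] = (101010101010101)·(101111100010110) mod 2 = 1+0+1+0+1+0+1+0+0+0+1+0+1+0+0 mod 2 = 0
  s[1] = (011001100110011)·(101111100010110) mod 2 = 0+0+1+0+0+1+1+0+0+0+1+0+0+1+0 mod 2 = 1
  s[2] = (000111100001111)·(101111100010110) mod 2 = 0+0+0+1+1+1+1+0+0+0+0+0+1+1+0 mod 2 = 0
  s[3] = (000000011111111)·(101111100010110) mod 2 = 0+0+0+0+0+0+0+0+0+0+1+0+1+1+0 mod 2 = 1
Syndrome = 0101
Column 10 of H equals this syndrome → error at bit 10 (1-indexed).
Flip bit 10: 101111100010110 → 101111100110110
Extract data bits at positions {3,5,6,7,9,10,11,12,13,14,15}: 11110110110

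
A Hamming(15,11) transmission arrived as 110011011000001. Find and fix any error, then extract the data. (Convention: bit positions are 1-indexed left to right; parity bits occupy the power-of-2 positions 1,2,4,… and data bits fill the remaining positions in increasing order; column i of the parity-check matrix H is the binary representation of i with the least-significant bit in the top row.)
Syndrome s = H · r^T (mod 2), r = 110011011000001:
  s[0] = (101010101010101)·(110011011000001) mod 2 = 1+0+0+0+1+0+0+0+1+0+0+0+0+0+1 mod 2 = 0
  s[1] = (011001100110011)·(110011011000001) mod 2 = 0+1+0+0+0+1+0+0+0+0+0+0+0+0+1 mod 2 = 1
  s[2] = (000111100001111)·(110011011000001) mod 2 = 0+0+0+0+1+1+0+0+0+0+0+0+0+0+1 mod 2 = 1
  s[3] = (000000011111111)·(110011011000001) mod 2 = 0+0+0+0+0+0+0+1+1+0+0+0+0+0+1 mod 2 = 1
Syndrome = 0111
Column 14 of H equals this syndrome → error at bit 14 (1-indexed).
Flip bit 14: 110011011000001 → 110011011000011
Extract data bits at positions {3,5,6,7,9,10,11,12,13,14,15}: 01101000011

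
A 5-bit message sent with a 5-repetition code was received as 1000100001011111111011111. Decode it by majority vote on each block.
Split into 5-bit blocks and majority-vote each:
  block 1 = 10001: 2 ones, 3 zeros → 0
  block 2 = 00001: 1 ones, 4 zeros → 0
  block 3 = 01111: 4 ones, 1 zeros → 1
  block 4 = 11110: 4 ones, 1 zeros → 1
  block 5 = 11111: 5 ones, 0 zeros → 1
Decoded = 00111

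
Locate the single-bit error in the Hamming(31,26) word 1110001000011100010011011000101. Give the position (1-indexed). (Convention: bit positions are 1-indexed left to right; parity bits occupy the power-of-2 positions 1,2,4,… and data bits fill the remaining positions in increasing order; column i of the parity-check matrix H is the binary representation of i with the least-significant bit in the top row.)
Syndrome s = H · r^T (mod 2), r = 1110001000011100010011011000101:
  s[0] = (1010101010101010101010101010101)·(1110001000011100010011011000101) mod 2 = 1+0+1+0+0+0+1+0+0+0+0+0+1+0+0+0+0+0+0+0+1+0+0+0+1+0+0+0+1+0+1 mod 2 = 0
  s[1] = (0110011001100110011001100110011)·(1110001000011100010011011000101) mod 2 = 0+1+1+0+0+0+1+0+0+0+0+0+0+1+0+0+0+1+0+0+0+1+0+0+0+0+0+0+0+0+1 mod 2 = 1
  s[2] = (0001111000011110000111100001111)·(1110001000011100010011011000101) mod 2 = 0+0+0+0+0+0+1+0+0+0+0+1+1+1+0+0+0+0+0+0+1+1+0+0+0+0+0+0+1+0+1 mod 2 = 0
  s[3] = (0000000111111110000000011111111)·(1110001000011100010011011000101) mod 2 = 0+0+0+0+0+0+0+0+0+0+0+1+1+1+0+0+0+0+0+0+0+0+0+1+1+0+0+0+1+0+1 mod 2 = 1
  s[4] = (0000000000000001111111111111111)·(1110001000011100010011011000101) mod 2 = 0+0+0+0+0+0+0+0+0+0+0+0+0+0+0+0+0+1+0+0+1+1+0+1+1+0+0+0+1+0+1 mod 2 = 1
Syndrome = 01011
Column i of H is the binary representation of i, so the syndrome is the binary index of the flipped bit.
Read s = 01011 with s[0] as LSB: 0·2^0 + 1·2^1 + 0·2^2 + 1·2^3 + 1·2^4 = 26.
Error is at bit position 26.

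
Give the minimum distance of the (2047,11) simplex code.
d_min = 1024 (every nonzero codeword of the simplex code S_11 has weight 2^(r−1) = 1024).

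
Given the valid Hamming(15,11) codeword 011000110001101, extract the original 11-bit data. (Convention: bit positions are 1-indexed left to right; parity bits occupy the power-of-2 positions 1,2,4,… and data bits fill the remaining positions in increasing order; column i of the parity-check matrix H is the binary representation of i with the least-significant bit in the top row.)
Parity bits occupy power-of-2 positions; data bits are at positions {3,5,6,7,9,10,11,12,13,14,15} (1-indexed).
Extract: c[3]=1 c[5]=0 c[6]=0 c[7]=1 c[9]=0 c[10]=0 c[11]=0 c[12]=1 c[13]=1 c[14]=0 c[15]=1
Data = 10010001101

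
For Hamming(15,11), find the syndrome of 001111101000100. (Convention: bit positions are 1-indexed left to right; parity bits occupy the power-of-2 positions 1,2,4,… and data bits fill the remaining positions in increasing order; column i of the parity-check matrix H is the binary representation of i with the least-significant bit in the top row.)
Syndrome s = H · r^T (mod 2), r = 001111101000100:
  s[0] = (101010101010101)·(001111101000100) mod 2 = 0+0+1+0+1+0+1+0+1+0+0+0+1+0+0 mod 2 = 1
  s[1] = (011001100110011)·(001111101000100) mod 2 = 0+0+1+0+0+1+1+0+0+0+0+0+0+0+0 mod 2 = 1
  s[2] = (000111100001111)·(001111101000100) mod 2 = 0+0+0+1+1+1+1+0+0+0+0+0+1+0+0 mod 2 = 1
  s[3] = (000000011111111)·(001111101000100) mod 2 = 0+0+0+0+0+0+0+0+1+0+0+0+1+0+0 mod 2 = 0
Syndrome = 1110
Non-zero syndrome: error at position 7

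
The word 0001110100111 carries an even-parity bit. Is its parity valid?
Sum of all bits: 0+0+0+1+1+1+0+1+0+0+1+1+1 = 7; 7 mod 2 = 1. Result is 1 → parity error detected.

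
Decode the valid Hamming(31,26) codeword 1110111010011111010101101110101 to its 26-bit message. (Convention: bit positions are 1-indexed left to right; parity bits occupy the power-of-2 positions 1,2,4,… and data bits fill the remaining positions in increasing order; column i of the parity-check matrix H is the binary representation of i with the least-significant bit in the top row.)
Parity bits occupy power-of-2 positions; data bits are at positions {3,5,6,7,9,10,11,12,13,14,15,17,18,19,20,21,22,23,24,25,26,27,28,29,30,31} (1-indexed).
Extract: c[3]=1 c[5]=1 c[6]=1 c[7]=1 c[9]=1 c[10]=0 c[11]=0 c[12]=1 c[13]=1 c[14]=1 c[15]=1 c[17]=0 c[18]=1 c[19]=0 c[20]=1 c[21]=0 c[22]=1 c[23]=1 c[24]=0 c[25]=1 c[26]=1 c[27]=1 c[28]=0 c[29]=1 c[30]=0 c[31]=1
Data = 11111001111010101101110101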